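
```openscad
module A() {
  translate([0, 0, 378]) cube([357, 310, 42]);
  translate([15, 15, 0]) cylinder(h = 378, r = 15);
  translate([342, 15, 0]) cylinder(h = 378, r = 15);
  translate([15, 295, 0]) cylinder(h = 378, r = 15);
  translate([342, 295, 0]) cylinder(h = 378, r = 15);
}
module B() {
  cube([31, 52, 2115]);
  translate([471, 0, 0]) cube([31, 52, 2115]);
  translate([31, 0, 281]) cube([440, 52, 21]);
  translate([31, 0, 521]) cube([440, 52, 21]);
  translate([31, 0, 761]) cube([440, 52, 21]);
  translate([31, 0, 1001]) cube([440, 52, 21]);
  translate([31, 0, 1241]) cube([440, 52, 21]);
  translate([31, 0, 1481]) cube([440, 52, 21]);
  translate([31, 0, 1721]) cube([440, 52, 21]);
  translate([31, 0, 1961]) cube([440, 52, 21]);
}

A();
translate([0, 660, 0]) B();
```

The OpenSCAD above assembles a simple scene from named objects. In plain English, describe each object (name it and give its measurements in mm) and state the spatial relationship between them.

A is a four-legged stool. The seat is 357×310 mm, 42 mm thick, top at z = 420 mm. It stands on four round legs, each 30 mm in diameter, from z = 0 to the seat underside, each leg's axis is inset half a diameter from the nearest pair of seat edges (so the leg's bounding box is flush with the corner).

B is a straight ladder. Two 31×52 mm vertical rails, 2115 mm tall, stand 502 mm apart (outside-to-outside) with their front faces coplanar on the −y side. 8 rungs, each 52 mm deep and 21 mm tall, span between the inner faces of the rails, front faces flush with the rails. The lowest rung's underside is at z = 281 mm and rungs are spaced 240 mm apart (underside to underside).

The ladder is on the floor beside the stool on its +y side.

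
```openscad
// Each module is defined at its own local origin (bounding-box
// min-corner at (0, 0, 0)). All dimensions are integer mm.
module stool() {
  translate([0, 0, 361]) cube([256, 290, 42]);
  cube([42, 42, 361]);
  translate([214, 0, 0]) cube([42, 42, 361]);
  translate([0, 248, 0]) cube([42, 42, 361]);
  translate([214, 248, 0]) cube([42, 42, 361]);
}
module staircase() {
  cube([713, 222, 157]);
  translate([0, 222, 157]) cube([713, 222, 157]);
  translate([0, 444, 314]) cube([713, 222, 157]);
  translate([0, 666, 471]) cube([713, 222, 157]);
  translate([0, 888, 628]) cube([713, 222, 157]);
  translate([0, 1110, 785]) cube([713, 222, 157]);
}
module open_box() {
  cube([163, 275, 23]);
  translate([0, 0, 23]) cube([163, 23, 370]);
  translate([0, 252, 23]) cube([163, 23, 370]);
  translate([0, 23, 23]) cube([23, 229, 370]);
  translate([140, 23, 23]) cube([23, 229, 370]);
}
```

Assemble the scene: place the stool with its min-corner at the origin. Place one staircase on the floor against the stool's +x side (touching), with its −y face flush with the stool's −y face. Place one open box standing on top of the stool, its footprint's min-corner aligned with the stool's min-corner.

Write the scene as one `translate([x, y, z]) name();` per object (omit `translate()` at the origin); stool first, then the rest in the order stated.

stool();
translate([256, 0, 0]) staircase();
translate([0, 0, 403]) open_box();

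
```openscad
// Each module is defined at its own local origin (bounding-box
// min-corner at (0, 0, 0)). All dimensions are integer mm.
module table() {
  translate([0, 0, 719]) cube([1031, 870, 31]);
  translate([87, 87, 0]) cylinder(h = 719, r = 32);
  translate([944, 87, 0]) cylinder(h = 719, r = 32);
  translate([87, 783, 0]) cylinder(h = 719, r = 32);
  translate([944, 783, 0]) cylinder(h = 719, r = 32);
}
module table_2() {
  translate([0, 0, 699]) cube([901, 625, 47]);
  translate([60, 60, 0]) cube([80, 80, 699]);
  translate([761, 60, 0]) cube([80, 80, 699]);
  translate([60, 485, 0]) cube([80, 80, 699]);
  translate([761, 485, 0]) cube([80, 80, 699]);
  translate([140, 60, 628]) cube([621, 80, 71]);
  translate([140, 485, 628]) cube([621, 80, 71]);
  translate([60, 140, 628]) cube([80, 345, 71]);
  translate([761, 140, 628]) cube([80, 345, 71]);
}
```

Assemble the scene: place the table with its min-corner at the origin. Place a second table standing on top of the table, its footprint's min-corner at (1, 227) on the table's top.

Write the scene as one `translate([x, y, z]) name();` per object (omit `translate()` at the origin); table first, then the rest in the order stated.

table();
translate([1, 227, 750]) table_2();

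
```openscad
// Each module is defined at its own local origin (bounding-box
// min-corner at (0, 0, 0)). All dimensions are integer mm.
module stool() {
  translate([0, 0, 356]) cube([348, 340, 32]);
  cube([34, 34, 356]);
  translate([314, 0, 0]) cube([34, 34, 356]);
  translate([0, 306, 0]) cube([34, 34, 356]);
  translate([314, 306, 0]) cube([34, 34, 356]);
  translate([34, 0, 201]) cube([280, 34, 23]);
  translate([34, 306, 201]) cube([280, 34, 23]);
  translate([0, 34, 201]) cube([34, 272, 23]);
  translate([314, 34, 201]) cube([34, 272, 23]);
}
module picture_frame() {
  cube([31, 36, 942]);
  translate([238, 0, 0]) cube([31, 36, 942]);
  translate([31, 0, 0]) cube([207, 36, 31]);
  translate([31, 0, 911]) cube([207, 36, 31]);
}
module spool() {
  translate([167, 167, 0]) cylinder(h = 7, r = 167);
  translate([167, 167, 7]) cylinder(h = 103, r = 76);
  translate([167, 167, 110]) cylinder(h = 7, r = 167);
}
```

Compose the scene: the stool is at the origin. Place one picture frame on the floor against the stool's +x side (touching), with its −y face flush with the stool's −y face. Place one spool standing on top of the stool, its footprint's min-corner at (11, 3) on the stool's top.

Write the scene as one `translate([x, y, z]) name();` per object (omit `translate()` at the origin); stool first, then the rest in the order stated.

stool();
translate([348, 0, 0]) picture_frame();
translate([11, 3, 388]) spool();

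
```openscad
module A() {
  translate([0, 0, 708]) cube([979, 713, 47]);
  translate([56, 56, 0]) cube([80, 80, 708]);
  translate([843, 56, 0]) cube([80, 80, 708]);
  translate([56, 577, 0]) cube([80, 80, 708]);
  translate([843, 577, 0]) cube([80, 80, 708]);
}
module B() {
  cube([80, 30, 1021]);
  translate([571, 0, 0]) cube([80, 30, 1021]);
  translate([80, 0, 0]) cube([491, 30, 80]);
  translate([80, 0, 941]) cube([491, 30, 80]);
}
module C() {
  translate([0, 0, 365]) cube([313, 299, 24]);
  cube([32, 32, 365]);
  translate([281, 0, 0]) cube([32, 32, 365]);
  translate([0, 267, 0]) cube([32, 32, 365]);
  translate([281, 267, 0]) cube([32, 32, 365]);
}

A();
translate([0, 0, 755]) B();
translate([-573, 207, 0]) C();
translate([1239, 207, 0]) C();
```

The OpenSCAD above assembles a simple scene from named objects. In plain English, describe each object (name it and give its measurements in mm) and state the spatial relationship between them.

A is a table with a 979×713 mm rectangular top, 47 mm thick, top surface at z = 755 mm, supported by four 80×80 mm square legs, each inset 56 mm from the nearest pair of top edges, running from the floor.

B is a picture frame with a 491×861 mm rectangular opening (x by z) and a uniform 80 mm border on every side. Frame depth is 30 mm along y. It is built from two vertical stiles running the full outside height and two horizontal rails spanning the gap between the stiles.

C is a four-legged stool. The seat is a 313×299×24 mm slab whose top surface is at z = 389 mm; four square legs, each 32×32 mm in cross-section, run from the floor (z = 0) to the underside of the seat, each flush with a corner of the seat.

The picture frame is on top of the table. Two stools sit around the table at the −x, +x sides.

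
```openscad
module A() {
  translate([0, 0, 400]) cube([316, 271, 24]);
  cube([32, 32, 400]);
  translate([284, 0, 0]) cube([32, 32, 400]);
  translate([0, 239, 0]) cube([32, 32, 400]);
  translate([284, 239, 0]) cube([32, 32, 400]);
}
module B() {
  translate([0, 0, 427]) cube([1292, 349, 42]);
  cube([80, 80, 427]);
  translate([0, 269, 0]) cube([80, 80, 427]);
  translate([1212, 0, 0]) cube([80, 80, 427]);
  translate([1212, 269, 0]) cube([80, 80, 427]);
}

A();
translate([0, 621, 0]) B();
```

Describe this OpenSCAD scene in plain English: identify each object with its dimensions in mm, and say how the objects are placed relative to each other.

A is a four-legged stool. The seat is 316×271 mm, 24 mm thick, top at z = 424 mm. It stands on four square legs, each 32×32 mm in cross-section, from z = 0 to the seat underside, each flush with a corner of the seat.

B is a long wooden bench with a 1292 mm (x) × 349 mm (y) seat, 42 mm thick, its top surface 469 mm above the floor. Four 80 mm square legs at the seat corners, flush with the edges, run from z = 0 to the seat underside.

The bench is on the floor beside the stool on its +y side.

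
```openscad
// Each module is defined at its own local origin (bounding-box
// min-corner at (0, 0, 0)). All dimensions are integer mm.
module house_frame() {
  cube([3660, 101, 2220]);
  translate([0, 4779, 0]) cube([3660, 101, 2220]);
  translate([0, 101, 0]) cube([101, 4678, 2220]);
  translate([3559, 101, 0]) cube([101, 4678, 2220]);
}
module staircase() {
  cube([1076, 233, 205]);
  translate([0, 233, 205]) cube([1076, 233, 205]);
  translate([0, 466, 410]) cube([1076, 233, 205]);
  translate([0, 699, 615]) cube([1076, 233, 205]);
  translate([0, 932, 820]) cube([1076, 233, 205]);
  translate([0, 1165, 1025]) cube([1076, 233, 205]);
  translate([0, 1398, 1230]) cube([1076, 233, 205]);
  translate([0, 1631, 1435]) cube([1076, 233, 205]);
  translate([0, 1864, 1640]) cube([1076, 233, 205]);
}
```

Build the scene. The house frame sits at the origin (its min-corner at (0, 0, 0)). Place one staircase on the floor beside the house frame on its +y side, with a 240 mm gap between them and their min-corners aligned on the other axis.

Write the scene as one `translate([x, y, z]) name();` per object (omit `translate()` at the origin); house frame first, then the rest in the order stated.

house_frame();
translate([0, 5120, 0]) staircase();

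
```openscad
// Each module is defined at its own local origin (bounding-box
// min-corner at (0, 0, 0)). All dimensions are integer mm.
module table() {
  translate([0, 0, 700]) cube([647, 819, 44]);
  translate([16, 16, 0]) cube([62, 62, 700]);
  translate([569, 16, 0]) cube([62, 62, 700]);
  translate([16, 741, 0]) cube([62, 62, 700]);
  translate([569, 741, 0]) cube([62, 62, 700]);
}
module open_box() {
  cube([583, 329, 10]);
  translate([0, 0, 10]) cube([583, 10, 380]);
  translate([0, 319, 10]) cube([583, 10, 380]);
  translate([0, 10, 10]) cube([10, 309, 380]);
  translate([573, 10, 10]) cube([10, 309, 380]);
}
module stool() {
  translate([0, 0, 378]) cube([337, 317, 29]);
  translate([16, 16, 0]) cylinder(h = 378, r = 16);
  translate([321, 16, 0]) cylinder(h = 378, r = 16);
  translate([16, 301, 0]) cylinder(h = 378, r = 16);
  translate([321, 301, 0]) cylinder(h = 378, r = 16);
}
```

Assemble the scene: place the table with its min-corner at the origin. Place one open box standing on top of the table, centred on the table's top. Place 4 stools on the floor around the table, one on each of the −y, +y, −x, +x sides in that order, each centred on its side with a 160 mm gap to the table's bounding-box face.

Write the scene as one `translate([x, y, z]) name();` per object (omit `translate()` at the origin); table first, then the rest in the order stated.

table();
translate([32, 245, 744]) open_box();
translate([155, -477, 0]) stool();
translate([155, 979, 0]) stool();
translate([-497, 251, 0]) stool();
translate([807, 251, 0]) stool();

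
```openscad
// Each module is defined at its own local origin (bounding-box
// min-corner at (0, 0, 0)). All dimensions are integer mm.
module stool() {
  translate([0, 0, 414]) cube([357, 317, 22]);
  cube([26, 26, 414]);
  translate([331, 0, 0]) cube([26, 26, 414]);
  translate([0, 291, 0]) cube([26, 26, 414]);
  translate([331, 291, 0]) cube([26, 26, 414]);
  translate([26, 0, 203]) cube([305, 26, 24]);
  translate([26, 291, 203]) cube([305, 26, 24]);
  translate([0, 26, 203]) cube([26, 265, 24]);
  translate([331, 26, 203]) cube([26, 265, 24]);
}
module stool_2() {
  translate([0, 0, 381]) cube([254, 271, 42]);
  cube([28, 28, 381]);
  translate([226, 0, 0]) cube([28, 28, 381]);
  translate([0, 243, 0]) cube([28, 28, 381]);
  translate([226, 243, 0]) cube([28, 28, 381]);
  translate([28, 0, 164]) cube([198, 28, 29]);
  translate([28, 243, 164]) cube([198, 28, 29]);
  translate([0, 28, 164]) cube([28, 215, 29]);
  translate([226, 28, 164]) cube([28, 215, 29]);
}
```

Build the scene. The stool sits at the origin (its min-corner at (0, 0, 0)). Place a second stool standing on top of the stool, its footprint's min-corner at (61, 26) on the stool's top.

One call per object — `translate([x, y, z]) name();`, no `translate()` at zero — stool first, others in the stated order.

stool();
translate([61, 26, 436]) stool_2();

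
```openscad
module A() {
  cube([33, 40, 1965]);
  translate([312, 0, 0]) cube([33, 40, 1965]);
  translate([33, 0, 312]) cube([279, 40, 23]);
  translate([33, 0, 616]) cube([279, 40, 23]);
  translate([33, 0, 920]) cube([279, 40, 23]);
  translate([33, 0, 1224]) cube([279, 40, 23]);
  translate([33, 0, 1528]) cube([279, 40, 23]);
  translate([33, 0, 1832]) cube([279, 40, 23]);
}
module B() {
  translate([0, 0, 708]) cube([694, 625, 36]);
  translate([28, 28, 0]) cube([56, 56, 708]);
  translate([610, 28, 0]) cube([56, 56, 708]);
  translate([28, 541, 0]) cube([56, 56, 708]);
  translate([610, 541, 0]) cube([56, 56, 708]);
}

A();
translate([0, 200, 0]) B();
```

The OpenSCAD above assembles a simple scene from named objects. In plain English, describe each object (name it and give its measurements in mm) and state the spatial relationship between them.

A is a straight ladder. Two 33×40 mm vertical rails, 1965 mm tall, stand 345 mm apart (outside-to-outside) with their front faces coplanar on the −y side. 6 rungs, each 40 mm deep and 23 mm tall, span between the inner faces of the rails, front faces flush with the rails. The lowest rung's underside is at z = 312 mm and rungs are spaced 304 mm apart (underside to underside).

B is a table: top 694 mm (x) × 625 mm (y), 36 mm thick, upper face at z = 744 mm, on four 56×56 mm square legs, each inset 28 mm from the nearest pair of top edges, running from z = 0 to the bottom of the top.

The table is on the floor beside the ladder on its +y side.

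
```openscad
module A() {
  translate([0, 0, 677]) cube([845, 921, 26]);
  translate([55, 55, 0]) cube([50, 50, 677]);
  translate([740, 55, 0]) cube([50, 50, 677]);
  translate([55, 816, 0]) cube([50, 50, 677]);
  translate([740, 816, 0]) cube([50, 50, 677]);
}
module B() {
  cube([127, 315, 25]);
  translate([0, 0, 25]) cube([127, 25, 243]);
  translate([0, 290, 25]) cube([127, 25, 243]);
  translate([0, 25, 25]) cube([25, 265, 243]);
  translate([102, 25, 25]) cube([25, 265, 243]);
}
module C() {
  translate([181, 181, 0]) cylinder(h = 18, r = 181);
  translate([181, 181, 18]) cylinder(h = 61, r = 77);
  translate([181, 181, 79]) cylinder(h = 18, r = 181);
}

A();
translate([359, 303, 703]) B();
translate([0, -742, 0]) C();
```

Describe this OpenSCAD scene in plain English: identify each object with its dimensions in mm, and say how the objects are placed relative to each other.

A is a table: top 845 mm (x) × 921 mm (y), 26 mm thick, upper face at z = 703 mm, on four 50×50 mm square legs, each inset 55 mm from the nearest pair of top edges, running from z = 0 to the bottom of the top.

B is an open-topped rectangular box: outside dimensions 127×315×268 mm, with a uniform wall and base thickness of 25 mm. The base is a full 127×315 slab on the floor; four walls sit on top of the base. The front and back walls (the −y and +y sides) span the full width; the two side walls fit between them.

C is a spool: two coaxial disc flanges of radius 181 mm and thickness 18 mm, joined by a core cylinder of radius 77 mm and height 61 mm. The lower flange rests on z = 0 and the three cylinders share a vertical axis.

The open box is on top of the table, centred. The spool is on the floor beside the table on its −y side.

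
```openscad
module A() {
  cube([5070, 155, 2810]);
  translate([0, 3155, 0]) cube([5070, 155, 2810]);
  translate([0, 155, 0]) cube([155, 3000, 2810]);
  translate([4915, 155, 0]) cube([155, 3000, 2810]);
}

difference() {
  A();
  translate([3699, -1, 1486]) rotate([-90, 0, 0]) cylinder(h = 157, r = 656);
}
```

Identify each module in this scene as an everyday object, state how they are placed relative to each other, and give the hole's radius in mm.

The subtracted cylinder has r = 656 mm.

A is a house frame. The house frame has a circular hole through its front wall. The hole's radius is 656 mm.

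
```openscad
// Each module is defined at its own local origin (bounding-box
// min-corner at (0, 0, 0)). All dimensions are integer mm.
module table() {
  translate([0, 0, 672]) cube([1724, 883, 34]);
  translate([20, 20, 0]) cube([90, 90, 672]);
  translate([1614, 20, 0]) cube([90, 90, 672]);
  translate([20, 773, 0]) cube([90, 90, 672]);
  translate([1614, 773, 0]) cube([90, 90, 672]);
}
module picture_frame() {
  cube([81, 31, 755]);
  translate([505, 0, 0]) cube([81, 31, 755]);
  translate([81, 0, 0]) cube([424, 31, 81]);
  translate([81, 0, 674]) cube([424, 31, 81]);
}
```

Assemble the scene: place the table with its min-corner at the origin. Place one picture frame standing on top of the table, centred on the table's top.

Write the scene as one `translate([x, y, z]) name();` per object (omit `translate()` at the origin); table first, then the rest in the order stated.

table();
translate([569, 426, 706]) picture_frame();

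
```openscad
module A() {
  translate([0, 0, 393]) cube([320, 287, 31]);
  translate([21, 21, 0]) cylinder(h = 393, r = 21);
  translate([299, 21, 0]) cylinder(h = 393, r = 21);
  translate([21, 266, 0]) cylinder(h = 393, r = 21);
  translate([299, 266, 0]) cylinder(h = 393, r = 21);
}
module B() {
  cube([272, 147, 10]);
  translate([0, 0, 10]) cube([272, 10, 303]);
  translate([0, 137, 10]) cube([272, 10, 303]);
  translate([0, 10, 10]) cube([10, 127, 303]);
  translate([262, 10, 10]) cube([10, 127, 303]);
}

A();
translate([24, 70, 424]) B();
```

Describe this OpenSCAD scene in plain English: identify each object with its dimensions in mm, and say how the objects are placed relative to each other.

A is a simple wooden stool: a rectangular seat 320 mm (x) by 287 mm (y), 31 mm thick, top face at z = 424 mm, on four round legs, each 42 mm in diameter. The legs rest on z = 0, each leg's axis is inset half a diameter from the nearest pair of seat edges (so the leg's bounding box is flush with the corner).

B is an open-topped rectangular box: outside dimensions 272×147×313 mm, with a uniform wall and base thickness of 10 mm. The base is a full 272×147 slab on the floor; four walls sit on top of the base. The front and back walls (the −y and +y sides) span the full width; the two side walls fit between them.

The open box is on top of the stool, centred.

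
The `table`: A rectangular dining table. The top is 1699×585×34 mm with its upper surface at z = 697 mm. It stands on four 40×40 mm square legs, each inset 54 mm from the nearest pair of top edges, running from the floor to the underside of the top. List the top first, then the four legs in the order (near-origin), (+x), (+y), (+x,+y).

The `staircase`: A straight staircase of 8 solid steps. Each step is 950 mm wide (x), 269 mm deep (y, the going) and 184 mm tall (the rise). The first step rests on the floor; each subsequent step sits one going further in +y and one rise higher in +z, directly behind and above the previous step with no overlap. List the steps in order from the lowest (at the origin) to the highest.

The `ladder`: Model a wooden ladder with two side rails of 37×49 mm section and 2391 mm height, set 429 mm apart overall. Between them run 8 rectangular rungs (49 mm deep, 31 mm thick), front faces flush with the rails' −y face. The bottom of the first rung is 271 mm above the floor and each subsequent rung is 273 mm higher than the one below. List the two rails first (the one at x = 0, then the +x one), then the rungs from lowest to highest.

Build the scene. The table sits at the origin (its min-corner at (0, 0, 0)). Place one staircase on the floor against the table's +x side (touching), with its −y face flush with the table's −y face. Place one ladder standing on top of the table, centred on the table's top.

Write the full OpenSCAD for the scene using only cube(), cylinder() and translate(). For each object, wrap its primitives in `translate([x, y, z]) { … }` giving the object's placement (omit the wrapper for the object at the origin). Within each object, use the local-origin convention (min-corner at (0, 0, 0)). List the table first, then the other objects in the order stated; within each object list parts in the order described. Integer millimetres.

translate([0, 0, 663]) cube([1699, 585, 34]);
translate([54, 54, 0]) cube([40, 40, 663]);
translate([1605, 54, 0]) cube([40, 40, 663]);
translate([54, 491, 0]) cube([40, 40, 663]);
translate([1605, 491, 0]) cube([40, 40, 663]);
translate([1699, 0, 0]) {
  cube([950, 269, 184]);
  translate([0, 269, 184]) cube([950, 269, 184]);
  translate([0, 538, 368]) cube([950, 269, 184]);
  translate([0, 807, 552]) cube([950, 269, 184]);
  translate([0, 1076, 736]) cube([950, 269, 184]);
  translate([0, 1345, 920]) cube([950, 269, 184]);
  translate([0, 1614, 1104]) cube([950, 269, 184]);
  translate([0, 1883, 1288]) cube([950, 269, 184]);
}
translate([635, 268, 697]) {
  cube([37, 49, 2391]);
  translate([392, 0, 0]) cube([37, 49, 2391]);
  translate([37, 0, 271]) cube([355, 49, 31]);
  translate([37, 0, 544]) cube([355, 49, 31]);
  translate([37, 0, 817]) cube([355, 49, 31]);
  translate([37, 0, 1090]) cube([355, 49, 31]);
  translate([37, 0, 1363]) cube([355, 49, 31]);
  translate([37, 0, 1636]) cube([355, 49, 31]);
  translate([37, 0, 1909]) cube([355, 49, 31]);
  translate([37, 0, 2182]) cube([355, 49, 31]);
}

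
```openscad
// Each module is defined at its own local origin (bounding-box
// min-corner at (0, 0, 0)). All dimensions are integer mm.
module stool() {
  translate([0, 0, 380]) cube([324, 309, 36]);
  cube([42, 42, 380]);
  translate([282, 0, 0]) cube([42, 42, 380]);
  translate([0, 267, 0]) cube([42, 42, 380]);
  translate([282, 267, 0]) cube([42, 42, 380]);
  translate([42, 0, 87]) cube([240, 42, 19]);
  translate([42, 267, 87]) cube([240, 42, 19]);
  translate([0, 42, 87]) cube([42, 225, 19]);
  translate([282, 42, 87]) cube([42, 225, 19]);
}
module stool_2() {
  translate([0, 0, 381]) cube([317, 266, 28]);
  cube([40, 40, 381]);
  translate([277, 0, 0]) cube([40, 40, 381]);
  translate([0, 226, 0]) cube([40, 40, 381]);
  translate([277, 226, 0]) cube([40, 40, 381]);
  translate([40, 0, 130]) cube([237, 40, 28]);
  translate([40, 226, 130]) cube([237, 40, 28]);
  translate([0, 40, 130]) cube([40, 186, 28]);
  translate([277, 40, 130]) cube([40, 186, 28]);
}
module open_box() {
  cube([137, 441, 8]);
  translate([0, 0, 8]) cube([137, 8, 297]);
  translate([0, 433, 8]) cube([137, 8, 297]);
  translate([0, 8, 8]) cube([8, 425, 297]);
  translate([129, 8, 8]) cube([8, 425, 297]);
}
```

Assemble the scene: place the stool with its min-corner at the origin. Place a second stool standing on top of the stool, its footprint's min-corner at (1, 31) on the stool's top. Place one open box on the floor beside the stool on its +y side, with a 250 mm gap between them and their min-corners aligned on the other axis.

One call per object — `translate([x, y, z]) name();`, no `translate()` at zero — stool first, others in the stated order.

stool();
translate([1, 31, 416]) stool_2();
translate([0, 559, 0]) open_box();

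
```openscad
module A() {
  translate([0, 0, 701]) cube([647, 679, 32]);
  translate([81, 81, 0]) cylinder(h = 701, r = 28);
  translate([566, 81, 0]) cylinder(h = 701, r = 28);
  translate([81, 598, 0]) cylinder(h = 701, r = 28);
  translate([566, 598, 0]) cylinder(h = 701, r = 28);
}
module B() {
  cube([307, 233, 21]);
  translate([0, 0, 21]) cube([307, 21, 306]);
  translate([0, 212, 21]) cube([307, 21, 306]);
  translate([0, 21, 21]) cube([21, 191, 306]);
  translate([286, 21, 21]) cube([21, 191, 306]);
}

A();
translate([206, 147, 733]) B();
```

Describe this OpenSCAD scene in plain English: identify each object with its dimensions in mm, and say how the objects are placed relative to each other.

A is a table with a 647×679 mm rectangular top, 32 mm thick, top surface at z = 733 mm, supported by four round legs of 56 mm diameter, each leg's bounding box inset 53 mm from the nearest pair of top edges, running from the floor.

B is an open storage box with external size 307×233×327 mm and wall thickness 21 mm (the base is also 21 mm thick). The base covers the whole footprint; the four walls stand on the base, with the y-facing walls full-width and the x-facing walls fitting between their inner faces.

The open box is on top of the table.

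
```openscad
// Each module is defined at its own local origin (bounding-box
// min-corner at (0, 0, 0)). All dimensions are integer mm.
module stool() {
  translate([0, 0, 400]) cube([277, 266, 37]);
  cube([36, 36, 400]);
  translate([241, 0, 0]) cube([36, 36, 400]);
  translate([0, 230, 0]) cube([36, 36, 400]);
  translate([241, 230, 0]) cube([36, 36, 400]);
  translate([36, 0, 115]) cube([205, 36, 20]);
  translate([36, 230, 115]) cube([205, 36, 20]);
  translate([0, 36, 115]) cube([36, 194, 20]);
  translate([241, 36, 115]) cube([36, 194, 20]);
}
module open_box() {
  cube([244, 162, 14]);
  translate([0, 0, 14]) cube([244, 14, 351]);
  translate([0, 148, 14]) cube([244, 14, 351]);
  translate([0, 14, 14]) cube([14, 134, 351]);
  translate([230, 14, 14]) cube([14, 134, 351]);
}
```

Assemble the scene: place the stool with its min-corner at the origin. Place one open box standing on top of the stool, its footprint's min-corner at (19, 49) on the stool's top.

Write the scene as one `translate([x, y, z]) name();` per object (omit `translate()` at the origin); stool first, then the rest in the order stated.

stool();
translate([19, 49, 437]) open_box();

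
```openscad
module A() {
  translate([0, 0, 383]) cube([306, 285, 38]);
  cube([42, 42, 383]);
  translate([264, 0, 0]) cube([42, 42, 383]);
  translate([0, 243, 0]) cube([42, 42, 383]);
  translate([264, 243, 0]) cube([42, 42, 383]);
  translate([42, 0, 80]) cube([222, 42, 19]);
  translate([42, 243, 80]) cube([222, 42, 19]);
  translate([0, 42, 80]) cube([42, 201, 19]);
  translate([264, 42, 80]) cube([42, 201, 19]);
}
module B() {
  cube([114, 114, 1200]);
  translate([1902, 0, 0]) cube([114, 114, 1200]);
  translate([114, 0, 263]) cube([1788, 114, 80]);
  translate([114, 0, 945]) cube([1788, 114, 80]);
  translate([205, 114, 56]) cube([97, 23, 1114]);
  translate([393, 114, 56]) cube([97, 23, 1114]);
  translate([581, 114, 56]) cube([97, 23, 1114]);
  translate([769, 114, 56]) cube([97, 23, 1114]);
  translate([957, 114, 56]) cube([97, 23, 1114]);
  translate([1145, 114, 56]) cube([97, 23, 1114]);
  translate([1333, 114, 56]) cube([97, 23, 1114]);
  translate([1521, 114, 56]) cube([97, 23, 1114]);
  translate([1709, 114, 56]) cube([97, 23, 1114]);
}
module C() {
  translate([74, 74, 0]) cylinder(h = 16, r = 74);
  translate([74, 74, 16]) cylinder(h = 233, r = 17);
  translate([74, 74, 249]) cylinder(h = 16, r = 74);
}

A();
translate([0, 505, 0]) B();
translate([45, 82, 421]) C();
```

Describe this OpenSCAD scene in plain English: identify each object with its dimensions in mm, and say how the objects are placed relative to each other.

A is a four-legged stool. The seat is a 306×285×38 mm slab whose top surface is at z = 421 mm; four square legs, each 42×42 mm in cross-section, run from the floor (z = 0) to the underside of the seat, each flush with a corner of the seat. Four stretchers, 42 mm wide and 19 mm tall, connect adjacent legs with their undersides at z = 80 mm, each running between the inner faces of the legs it joins and aligned with the legs' outer faces on the other axis.

B is a fence section. Two 114×114 mm posts, 1200 mm tall, stand on the floor with a clear span of 1788 mm between their inner faces. Two horizontal rails of 114×80 mm section span the gap between the posts with their undersides at z = 263 mm and z = 945 mm, flush with the posts' −y face. 9 pickets, each 97 mm wide, 23 mm thick and 1114 mm tall, are fixed to the +y face of the rails with their bottoms at z = 56 mm, evenly spaced across the span with equal gaps (rounded down to the nearest mm) at the −x end and between each pair — any rounding remainder accumulates at the +x end.

C is a spool: two coaxial disc flanges of radius 74 mm and thickness 16 mm, joined by a core cylinder of radius 17 mm and height 233 mm. The lower flange rests on z = 0 and the three cylinders share a vertical axis.

The fence section is on the floor beside the stool on its +y side. The spool is on top of the stool.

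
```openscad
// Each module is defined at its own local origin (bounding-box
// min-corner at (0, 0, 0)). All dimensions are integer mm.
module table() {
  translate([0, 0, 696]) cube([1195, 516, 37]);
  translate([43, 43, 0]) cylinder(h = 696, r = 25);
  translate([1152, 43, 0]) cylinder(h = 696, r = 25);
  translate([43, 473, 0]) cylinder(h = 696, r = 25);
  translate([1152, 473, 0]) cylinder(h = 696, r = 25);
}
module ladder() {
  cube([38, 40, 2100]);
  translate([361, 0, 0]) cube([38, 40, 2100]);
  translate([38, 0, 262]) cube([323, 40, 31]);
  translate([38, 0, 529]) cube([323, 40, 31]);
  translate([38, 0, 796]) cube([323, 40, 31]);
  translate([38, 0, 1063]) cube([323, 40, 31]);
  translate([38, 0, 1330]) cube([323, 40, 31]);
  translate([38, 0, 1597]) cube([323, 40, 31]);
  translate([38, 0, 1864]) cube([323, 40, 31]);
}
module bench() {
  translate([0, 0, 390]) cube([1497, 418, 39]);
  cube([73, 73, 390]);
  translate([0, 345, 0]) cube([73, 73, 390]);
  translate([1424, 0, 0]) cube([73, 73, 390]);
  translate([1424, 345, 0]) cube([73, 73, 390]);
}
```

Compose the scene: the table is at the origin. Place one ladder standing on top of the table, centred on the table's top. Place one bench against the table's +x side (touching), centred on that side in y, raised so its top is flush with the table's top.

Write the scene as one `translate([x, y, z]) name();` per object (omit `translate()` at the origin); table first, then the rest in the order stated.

table();
translate([398, 238, 733]) ladder();
translate([1195, 49, 304]) bench();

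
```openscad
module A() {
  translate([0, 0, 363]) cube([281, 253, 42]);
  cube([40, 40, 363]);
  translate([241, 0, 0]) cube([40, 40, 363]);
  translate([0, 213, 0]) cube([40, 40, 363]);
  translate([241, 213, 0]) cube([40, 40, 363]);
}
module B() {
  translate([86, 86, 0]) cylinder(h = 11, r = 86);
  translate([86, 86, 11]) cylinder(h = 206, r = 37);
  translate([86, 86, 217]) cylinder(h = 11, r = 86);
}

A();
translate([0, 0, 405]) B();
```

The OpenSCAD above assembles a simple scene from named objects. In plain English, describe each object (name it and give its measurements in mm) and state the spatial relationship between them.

A is a four-legged stool. The seat is a 281×253×42 mm slab whose top surface is at z = 405 mm; four square legs, each 40×40 mm in cross-section, run from the floor (z = 0) to the underside of the seat, each flush with a corner of the seat.

B is a spool: two coaxial disc flanges of radius 86 mm and thickness 11 mm, joined by a core cylinder of radius 37 mm and height 206 mm. The lower flange rests on z = 0 and the three cylinders share a vertical axis.

The spool is on top of the stool.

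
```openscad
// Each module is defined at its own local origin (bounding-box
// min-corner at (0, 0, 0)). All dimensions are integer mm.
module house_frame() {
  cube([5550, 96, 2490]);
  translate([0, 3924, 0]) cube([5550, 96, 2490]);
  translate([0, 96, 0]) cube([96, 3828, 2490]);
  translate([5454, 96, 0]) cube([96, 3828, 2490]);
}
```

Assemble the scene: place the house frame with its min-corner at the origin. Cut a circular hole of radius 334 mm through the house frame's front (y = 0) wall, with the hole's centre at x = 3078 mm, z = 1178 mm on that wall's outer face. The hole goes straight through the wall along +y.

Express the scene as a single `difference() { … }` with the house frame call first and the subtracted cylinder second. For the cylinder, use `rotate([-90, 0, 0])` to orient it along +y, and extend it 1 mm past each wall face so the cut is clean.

difference() {
  house_frame();
  translate([3078, -1, 1178]) rotate([-90, 0, 0]) cylinder(h = 98, r = 334);
}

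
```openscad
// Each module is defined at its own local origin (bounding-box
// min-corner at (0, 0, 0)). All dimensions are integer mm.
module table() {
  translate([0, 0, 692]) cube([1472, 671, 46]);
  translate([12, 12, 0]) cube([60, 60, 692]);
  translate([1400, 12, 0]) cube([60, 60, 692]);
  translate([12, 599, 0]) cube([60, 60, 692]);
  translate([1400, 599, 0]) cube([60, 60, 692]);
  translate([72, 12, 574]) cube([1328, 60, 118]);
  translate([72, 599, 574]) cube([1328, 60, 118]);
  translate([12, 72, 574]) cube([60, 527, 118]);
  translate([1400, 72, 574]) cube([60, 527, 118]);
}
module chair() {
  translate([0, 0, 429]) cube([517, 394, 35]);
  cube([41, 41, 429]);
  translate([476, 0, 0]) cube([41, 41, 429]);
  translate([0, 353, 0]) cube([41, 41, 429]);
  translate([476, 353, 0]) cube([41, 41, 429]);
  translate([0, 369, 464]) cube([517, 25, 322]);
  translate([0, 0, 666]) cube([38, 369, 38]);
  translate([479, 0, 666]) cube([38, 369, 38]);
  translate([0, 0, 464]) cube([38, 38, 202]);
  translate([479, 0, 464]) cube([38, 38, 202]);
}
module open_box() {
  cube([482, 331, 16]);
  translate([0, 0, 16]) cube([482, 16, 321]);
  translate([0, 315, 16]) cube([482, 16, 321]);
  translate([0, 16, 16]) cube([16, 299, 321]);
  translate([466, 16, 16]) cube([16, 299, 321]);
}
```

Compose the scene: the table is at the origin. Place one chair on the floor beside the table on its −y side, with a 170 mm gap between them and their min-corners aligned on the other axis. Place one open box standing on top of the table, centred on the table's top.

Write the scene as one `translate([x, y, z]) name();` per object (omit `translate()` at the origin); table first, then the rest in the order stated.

table();
translate([0, -564, 0]) chair();
translate([495, 170, 738]) open_box();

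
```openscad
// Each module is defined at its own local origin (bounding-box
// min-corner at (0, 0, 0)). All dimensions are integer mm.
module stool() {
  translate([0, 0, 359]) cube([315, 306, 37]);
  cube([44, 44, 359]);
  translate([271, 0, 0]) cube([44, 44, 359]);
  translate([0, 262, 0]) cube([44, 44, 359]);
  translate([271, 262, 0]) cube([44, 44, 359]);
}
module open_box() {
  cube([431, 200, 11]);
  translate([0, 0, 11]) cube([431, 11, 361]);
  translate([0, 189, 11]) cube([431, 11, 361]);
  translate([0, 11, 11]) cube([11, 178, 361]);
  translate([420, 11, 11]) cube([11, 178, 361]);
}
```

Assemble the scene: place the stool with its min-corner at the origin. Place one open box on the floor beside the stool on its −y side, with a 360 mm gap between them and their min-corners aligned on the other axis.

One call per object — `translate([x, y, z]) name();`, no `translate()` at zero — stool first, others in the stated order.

stool();
translate([0, -560, 0]) open_box();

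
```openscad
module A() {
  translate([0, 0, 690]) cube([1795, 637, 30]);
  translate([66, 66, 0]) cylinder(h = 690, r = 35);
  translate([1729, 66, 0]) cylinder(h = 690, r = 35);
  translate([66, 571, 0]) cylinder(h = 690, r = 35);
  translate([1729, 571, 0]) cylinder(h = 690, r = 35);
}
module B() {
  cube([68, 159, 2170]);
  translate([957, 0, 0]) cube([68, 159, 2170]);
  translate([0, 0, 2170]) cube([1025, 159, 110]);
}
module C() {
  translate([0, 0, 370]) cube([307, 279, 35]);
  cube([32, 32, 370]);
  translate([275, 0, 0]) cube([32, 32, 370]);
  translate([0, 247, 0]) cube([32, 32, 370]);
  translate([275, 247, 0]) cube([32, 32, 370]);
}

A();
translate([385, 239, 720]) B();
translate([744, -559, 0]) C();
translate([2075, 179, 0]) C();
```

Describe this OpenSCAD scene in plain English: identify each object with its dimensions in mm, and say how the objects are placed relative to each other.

A is a table with a 1795×637 mm rectangular top, 30 mm thick, top surface at z = 720 mm, supported by four round legs of 70 mm diameter, each leg's bounding box inset 31 mm from the nearest pair of top edges, running from the floor.

B is a rectangular door frame: two vertical jambs of 68×159 mm section, 2170 mm tall, with a clear opening 889 mm wide between their inner faces. A header 110 mm tall and 159 mm deep lies on top of the jambs and spans the full outside width.

C is a four-legged stool. The seat is a 307×279×35 mm slab whose top surface is at z = 405 mm; four square legs, each 32×32 mm in cross-section, run from the floor (z = 0) to the underside of the seat, each flush with a corner of the seat.

The door frame is on top of the table, centred. Two stools sit around the table at the −y, +x sides.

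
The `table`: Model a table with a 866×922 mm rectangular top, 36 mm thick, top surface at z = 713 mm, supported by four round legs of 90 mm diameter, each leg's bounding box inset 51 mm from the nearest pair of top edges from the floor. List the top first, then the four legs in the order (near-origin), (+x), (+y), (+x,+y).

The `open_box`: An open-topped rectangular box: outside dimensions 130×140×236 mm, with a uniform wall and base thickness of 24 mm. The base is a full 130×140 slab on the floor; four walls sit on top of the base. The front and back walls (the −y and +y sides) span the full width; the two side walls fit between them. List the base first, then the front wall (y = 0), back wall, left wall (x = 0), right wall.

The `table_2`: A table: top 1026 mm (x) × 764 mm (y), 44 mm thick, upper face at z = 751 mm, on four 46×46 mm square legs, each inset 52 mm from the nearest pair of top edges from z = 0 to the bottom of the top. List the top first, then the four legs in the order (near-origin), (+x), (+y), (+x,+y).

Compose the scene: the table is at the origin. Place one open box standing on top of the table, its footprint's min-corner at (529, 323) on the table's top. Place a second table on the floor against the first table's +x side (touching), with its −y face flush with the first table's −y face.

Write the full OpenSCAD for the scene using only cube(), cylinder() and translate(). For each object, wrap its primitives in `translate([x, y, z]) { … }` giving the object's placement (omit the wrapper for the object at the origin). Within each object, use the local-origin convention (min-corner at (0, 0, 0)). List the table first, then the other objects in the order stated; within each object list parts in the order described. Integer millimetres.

translate([0, 0, 677]) cube([866, 922, 36]);
translate([96, 96, 0]) cylinder(h = 677, r = 45);
translate([770, 96, 0]) cylinder(h = 677, r = 45);
translate([96, 826, 0]) cylinder(h = 677, r = 45);
translate([770, 826, 0]) cylinder(h = 677, r = 45);
translate([529, 323, 713]) {
  cube([130, 140, 24]);
  translate([0, 0, 24]) cube([130, 24, 212]);
  translate([0, 116, 24]) cube([130, 24, 212]);
  translate([0, 24, 24]) cube([24, 92, 212]);
  translate([106, 24, 24]) cube([24, 92, 212]);
}
translate([866, 0, 0]) {
  translate([0, 0, 707]) cube([1026, 764, 44]);
  translate([52, 52, 0]) cube([46, 46, 707]);
  translate([928, 52, 0]) cube([46, 46, 707]);
  translate([52, 666, 0]) cube([46, 46, 707]);
  translate([928, 666, 0]) cube([46, 46, 707]);
}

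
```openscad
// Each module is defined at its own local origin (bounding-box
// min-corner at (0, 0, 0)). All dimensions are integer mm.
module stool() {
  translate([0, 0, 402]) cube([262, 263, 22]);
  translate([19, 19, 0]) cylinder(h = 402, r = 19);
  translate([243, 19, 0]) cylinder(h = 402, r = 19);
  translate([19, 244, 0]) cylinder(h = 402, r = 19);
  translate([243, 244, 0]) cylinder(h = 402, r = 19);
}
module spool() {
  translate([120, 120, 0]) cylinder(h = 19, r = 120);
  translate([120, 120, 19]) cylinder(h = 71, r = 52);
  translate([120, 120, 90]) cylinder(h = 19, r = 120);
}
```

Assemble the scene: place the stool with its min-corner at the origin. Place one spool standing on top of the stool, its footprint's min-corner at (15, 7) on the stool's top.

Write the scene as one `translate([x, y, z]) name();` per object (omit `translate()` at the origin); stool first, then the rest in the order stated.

stool();
translate([15, 7, 424]) spool();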